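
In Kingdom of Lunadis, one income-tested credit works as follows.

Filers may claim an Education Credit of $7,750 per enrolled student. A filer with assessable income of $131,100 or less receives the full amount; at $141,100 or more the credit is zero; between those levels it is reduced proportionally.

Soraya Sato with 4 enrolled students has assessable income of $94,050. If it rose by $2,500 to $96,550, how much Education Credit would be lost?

$0

At $94,050 — base = 4 × $7,750 = $31,000. $94,050 is at or below the $131,100 threshold, so the full $31,000 applies.
At $96,550 — base = 4 × $7,750 = $31,000. $96,550 is at or below the $131,100 threshold, so the full $31,000 applies.
Lost: $31,000 − $31,000 = $0.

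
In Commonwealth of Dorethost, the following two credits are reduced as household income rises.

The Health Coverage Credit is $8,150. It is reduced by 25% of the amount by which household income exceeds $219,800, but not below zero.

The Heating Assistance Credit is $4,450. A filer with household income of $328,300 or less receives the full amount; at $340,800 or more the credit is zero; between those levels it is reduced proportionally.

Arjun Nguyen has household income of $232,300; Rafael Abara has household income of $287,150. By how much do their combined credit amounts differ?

Arjun ($232,300): Health Coverage Credit: 25% of the $12,500 excess over $219,800 is $3,125; credit = $8,150 − $3,125 = $5,025. Heating Assistance Credit: $232,300 is at or below the $328,300 threshold, so the full $4,450 applies. total $5,025 + $4,450 = $9,475
Rafael ($287,150): Health Coverage Credit: 25% of the $67,350 excess over $219,800 is $16,837.50 ≥ base, so the credit is $0. Heating Assistance Credit: $287,150 is at or below the $328,300 threshold, so the full $4,450 applies. total $0 + $4,450 = $4,450
Difference: |$9,475 − $4,450| = $5,025.

$5,025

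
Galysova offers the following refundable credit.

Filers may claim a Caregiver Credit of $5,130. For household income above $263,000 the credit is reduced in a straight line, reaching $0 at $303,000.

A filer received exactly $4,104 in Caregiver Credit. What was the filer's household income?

$4,104 is 4,104/5,130 of the full $5,130, so 1,026/5,130 of the $40,000 range has been used: income = $263,000 + $40,000 × 1,026/5,130 = $271,000.

$271,000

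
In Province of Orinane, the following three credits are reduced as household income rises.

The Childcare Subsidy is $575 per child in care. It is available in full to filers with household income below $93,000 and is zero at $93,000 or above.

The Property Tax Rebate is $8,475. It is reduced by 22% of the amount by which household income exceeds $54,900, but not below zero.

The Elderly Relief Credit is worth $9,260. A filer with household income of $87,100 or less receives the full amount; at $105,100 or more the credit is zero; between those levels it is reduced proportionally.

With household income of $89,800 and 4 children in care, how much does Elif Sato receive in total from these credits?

Childcare Subsidy: base = 4 × $575 = $2,300. $89,800 is below the $93,000 cutoff, so the full $2,300 applies.
Property Tax Rebate: 22% of the $34,900 excess over $54,900 is $7,678; credit = $8,475 − $7,678 = $797.
Elderly Relief Credit: $89,800 is $2,700 into a $18,000 phase-out range, leaving 15,300/18,000 of the credit: $9,260 × 15,300/18,000 = $7,871.
Total: $2,300 + $797 + $7,871 = $10,968.

$10,968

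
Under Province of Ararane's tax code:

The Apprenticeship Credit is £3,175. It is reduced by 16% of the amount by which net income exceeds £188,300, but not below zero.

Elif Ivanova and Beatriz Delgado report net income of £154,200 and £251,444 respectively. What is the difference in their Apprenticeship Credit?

Elif (£154,200): Apprenticeship Credit: £154,200 is at or below the £188,300 threshold, so the full £3,175 applies.
Beatriz (£251,444): Apprenticeship Credit: 16% of the £63,144 excess over £188,300 is £10,103.04 ≥ base, so the credit is £0.
Difference: |£3,175 − £0| = £3,175.

£3,175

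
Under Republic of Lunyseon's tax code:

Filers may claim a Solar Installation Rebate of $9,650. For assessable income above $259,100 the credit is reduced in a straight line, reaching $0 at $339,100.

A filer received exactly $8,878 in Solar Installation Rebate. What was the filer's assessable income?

$265,500

$8,878 is 8,878/9,650 of the full $9,650, so 772/9,650 of the $80,000 range has been used: income = $259,100 + $80,000 × 772/9,650 = $265,500.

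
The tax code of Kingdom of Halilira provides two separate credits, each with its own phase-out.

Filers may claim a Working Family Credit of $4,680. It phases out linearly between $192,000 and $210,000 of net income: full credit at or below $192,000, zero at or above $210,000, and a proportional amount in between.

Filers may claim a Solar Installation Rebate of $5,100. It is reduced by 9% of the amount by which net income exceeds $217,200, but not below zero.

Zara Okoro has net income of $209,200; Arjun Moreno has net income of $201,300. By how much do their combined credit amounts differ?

Zara ($209,200): Working Family Credit: $209,200 is $17,200 into a $18,000 phase-out range, leaving 800/18,000 of the credit: $4,680 × 800/18,000 = $208. Solar Installation Rebate: $209,200 is at or below the $217,200 threshold, so the full $5,100 applies. total $208 + $5,100 = $5,308
Arjun ($201,300): Working Family Credit: $201,300 is $9,300 into a $18,000 phase-out range, leaving 8,700/18,000 of the credit: $4,680 × 8,700/18,000 = $2,262. Solar Installation Rebate: $201,300 is at or below the $217,200 threshold, so the full $5,100 applies. total $2,262 + $5,100 = $7,362
Difference: |$5,308 − $7,362| = $2,054.

$2,054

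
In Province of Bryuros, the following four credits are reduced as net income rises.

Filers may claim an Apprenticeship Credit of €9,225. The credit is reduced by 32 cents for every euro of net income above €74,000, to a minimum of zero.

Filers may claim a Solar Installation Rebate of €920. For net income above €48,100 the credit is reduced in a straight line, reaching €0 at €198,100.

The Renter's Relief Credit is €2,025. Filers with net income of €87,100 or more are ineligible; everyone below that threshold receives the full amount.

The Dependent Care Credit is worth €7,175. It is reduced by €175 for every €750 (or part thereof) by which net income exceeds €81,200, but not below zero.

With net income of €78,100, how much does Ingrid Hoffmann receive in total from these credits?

Apprenticeship Credit: 32% of the €4,100 excess over €74,000 is €1,312; credit = €9,225 − €1,312 = €7,913.
Solar Installation Rebate: €78,100 is €30,000 into a €150,000 phase-out range, leaving 120,000/150,000 of the credit: €920 × 120,000/150,000 = €736.
Renter's Relief Credit: €78,100 is below the €87,100 cutoff, so the full €2,025 applies.
Dependent Care Credit: €78,100 is at or below the €81,200 threshold, so the full €7,175 applies.
Total: €7,913 + €736 + €2,025 + €7,175 = €17,849.

€17,849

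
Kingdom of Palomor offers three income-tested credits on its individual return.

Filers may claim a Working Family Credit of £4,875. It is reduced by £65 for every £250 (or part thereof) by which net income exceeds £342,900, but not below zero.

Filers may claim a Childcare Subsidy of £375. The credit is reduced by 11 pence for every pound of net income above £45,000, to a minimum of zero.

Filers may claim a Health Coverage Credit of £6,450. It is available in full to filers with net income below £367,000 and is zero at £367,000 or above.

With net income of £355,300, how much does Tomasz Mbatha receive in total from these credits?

Working Family Credit: income exceeds £342,900 by £12,400, which is 50 full-or-partial £250 increments; reduction = 50 × £65 = £3,250, leaving £1,625.
Childcare Subsidy: 11% of the £310,300 excess over £45,000 is £34,133 ≥ base, so the credit is £0.
Health Coverage Credit: £355,300 is below the £367,000 cutoff, so the full £6,450 applies.
Total: £1,625 + £0 + £6,450 = £8,075.

£8,075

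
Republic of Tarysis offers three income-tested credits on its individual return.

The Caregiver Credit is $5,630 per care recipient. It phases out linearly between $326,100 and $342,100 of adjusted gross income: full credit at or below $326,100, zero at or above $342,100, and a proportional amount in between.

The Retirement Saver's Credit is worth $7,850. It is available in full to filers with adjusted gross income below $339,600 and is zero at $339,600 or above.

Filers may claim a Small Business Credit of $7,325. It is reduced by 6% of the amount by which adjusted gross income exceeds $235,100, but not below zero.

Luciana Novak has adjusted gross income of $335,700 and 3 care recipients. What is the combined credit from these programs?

$15,895

Caregiver Credit: base = 3 × $5,630 = $16,890. $335,700 is $9,600 into a $16,000 phase-out range, leaving 6,400/16,000 of the credit: $16,890 × 6,400/16,000 = $6,756.
Retirement Saver's Credit: $335,700 is below the $339,600 cutoff, so the full $7,850 applies.
Small Business Credit: 6% of the $100,600 excess over $235,100 is $6,036; credit = $7,325 − $6,036 = $1,289.
Total: $6,756 + $7,850 + $1,289 = $15,895.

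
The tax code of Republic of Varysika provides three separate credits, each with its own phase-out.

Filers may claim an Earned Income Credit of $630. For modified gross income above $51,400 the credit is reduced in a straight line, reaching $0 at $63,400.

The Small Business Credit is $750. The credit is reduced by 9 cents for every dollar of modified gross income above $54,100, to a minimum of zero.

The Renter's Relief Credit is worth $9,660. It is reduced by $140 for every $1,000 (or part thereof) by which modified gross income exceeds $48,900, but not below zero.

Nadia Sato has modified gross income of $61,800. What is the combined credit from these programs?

Earned Income Credit: $61,800 is $10,400 into a $12,000 phase-out range, leaving 1,600/12,000 of the credit: $630 × 1,600/12,000 = $84.
Small Business Credit: 9% of the $7,700 excess over $54,100 is $693; credit = $750 − $693 = $57.
Renter's Relief Credit: income exceeds $48,900 by $12,900, which is 13 full-or-partial $1,000 increments; reduction = 13 × $140 = $1,820, leaving $7,840.
Total: $84 + $57 + $7,840 = $7,981.

$7,981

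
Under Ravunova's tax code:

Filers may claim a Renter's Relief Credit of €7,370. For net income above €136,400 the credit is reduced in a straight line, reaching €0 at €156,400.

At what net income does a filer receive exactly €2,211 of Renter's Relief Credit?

€150,400

€2,211 is 2,211/7,370 of the full €7,370, so 5,159/7,370 of the €20,000 range has been used: income = €136,400 + €20,000 × 5,159/7,370 = €150,400.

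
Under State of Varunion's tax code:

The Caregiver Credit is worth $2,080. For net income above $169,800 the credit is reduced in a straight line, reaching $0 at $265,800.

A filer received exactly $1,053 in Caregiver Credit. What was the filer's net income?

$1,053 is 1,053/2,080 of the full $2,080, so 1,027/2,080 of the $96,000 range has been used: income = $169,800 + $96,000 × 1,027/2,080 = $217,200.

$217,200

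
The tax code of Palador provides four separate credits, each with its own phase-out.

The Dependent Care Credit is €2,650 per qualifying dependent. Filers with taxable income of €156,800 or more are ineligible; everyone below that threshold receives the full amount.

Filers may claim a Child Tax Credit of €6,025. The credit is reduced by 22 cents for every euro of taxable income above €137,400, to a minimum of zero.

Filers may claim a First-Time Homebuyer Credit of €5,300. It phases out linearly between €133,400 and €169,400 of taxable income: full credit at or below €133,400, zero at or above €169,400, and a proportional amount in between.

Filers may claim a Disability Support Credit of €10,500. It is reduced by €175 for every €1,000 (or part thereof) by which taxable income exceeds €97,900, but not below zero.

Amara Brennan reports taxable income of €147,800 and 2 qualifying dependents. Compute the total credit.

Dependent Care Credit: base = 2 × €2,650 = €5,300. €147,800 is below the €156,800 cutoff, so the full €5,300 applies.
Child Tax Credit: 22% of the €10,400 excess over €137,400 is €2,288; credit = €6,025 − €2,288 = €3,737.
First-Time Homebuyer Credit: €147,800 is €14,400 into a €36,000 phase-out range, leaving 21,600/36,000 of the credit: €5,300 × 21,600/36,000 = €3,180.
Disability Support Credit: income exceeds €97,900 by €49,900, which is 50 full-or-partial €1,000 increments; reduction = 50 × €175 = €8,750, leaving €1,750.
Total: €5,300 + €3,737 + €3,180 + €1,750 = €13,967.

€13,967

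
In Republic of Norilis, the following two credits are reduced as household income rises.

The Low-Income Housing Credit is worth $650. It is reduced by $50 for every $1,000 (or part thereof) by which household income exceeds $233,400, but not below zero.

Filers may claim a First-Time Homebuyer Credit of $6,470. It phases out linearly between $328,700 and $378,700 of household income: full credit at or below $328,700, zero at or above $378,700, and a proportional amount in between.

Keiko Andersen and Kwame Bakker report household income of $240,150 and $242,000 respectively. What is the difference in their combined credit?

Keiko ($240,150): Low-Income Housing Credit: income exceeds $233,400 by $6,750, which is 7 full-or-partial $1,000 increments; reduction = 7 × $50 = $350, leaving $300. First-Time Homebuyer Credit: $240,150 is at or below the $328,700 threshold, so the full $6,470 applies. total $300 + $6,470 = $6,770
Kwame ($242,000): Low-Income Housing Credit: income exceeds $233,400 by $8,600, which is 9 full-or-partial $1,000 increments; reduction = 9 × $50 = $450, leaving $200. First-Time Homebuyer Credit: $242,000 is at or below the $328,700 threshold, so the full $6,470 applies. total $200 + $6,470 = $6,670
Difference: |$6,770 − $6,670| = $100.

$100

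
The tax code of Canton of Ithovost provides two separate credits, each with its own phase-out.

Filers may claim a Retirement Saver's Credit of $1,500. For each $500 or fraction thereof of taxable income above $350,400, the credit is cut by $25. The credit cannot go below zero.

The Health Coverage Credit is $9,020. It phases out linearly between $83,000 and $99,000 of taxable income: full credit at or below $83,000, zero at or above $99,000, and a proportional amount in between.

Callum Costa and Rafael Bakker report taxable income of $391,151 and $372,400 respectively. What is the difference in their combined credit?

Callum ($391,151): Retirement Saver's Credit: income exceeds $350,400 by $40,751 → 82 increments × $25 = $2,050 ≥ base, so the credit is $0. Health Coverage Credit: $391,151 is at or above $99,000, so the credit is $0. total $0 + $0 = $0
Rafael ($372,400): Retirement Saver's Credit: income exceeds $350,400 by $22,000, which is 44 full-or-partial $500 increments; reduction = 44 × $25 = $1,100, leaving $400. Health Coverage Credit: $372,400 is at or above $99,000, so the credit is $0. total $400 + $0 = $400
Difference: |$0 − $400| = $400.

$400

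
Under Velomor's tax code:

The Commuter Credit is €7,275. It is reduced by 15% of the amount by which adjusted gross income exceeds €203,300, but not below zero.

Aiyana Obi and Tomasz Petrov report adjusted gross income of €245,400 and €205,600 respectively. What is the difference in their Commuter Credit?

Aiyana (€245,400): Commuter Credit: 15% of the €42,100 excess over €203,300 is €6,315; credit = €7,275 − €6,315 = €960.
Tomasz (€205,600): Commuter Credit: 15% of the €2,300 excess over €203,300 is €345; credit = €7,275 − €345 = €6,930.
Difference: |€960 − €6,930| = €5,970.

€5,970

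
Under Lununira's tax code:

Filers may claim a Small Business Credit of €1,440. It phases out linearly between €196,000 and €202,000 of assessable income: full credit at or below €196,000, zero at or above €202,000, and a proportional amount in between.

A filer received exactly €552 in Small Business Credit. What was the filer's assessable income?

€552 is 552/1,440 of the full €1,440, so 888/1,440 of the €6,000 range has been used: income = €196,000 + €6,000 × 888/1,440 = €199,700.

€199,700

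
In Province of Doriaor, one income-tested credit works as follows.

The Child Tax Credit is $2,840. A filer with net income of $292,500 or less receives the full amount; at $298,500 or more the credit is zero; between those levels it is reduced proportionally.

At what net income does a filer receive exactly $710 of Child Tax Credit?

$710 is 710/2,840 of the full $2,840, so 2,130/2,840 of the $6,000 range has been used: income = $292,500 + $6,000 × 2,130/2,840 = $297,000.

$297,000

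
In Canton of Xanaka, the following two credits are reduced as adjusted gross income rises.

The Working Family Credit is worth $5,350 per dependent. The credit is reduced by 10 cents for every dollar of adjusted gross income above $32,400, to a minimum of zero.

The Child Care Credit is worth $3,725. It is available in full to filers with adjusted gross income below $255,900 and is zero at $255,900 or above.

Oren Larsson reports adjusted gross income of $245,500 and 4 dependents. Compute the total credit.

$3,815

Working Family Credit: base = 4 × $5,350 = $21,400. 10% of the $213,100 excess over $32,400 is $21,310; credit = $21,400 − $21,310 = $90.
Child Care Credit: $245,500 is below the $255,900 cutoff, so the full $3,725 applies.
Total: $90 + $3,725 = $3,815.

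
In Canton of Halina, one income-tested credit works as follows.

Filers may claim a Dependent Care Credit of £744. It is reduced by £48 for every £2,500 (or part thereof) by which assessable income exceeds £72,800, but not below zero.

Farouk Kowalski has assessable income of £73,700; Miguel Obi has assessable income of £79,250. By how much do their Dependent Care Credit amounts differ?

Farouk (£73,700): Dependent Care Credit: income exceeds £72,800 by £900, which is 1 full-or-partial £2,500 increment; reduction = 1 × £48 = £48, leaving £696.
Miguel (£79,250): Dependent Care Credit: income exceeds £72,800 by £6,450, which is 3 full-or-partial £2,500 increments; reduction = 3 × £48 = £144, leaving £600.
Difference: |£696 − £600| = £96.

£96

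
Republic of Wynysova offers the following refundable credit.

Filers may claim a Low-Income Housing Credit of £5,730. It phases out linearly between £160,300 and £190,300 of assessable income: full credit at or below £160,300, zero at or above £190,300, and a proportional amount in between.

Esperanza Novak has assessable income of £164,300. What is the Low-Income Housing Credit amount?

Low-Income Housing Credit: £164,300 is £4,000 into a £30,000 phase-out range, leaving 26,000/30,000 of the credit: £5,730 × 26,000/30,000 = £4,966.

£4,966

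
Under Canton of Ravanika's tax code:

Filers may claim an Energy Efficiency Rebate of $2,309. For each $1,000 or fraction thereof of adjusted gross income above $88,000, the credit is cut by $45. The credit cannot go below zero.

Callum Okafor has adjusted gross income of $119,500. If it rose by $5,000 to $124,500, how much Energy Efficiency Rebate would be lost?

At $119,500 — income exceeds $88,000 by $31,500, which is 32 full-or-partial $1,000 increments; reduction = 32 × $45 = $1,440, leaving $869.
At $124,500 — income exceeds $88,000 by $36,500, which is 37 full-or-partial $1,000 increments; reduction = 37 × $45 = $1,665, leaving $644.
Lost: $869 − $644 = $225.

$225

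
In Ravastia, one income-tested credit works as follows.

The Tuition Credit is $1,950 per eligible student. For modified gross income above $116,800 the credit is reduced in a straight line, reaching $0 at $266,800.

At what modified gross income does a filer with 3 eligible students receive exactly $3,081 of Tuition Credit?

$187,800

Full credit = 3 × $1,950 = $5,850.
$3,081 is 3,081/5,850 of the full $5,850, so 2,769/5,850 of the $150,000 range has been used: income = $116,800 + $150,000 × 2,769/5,850 = $187,800.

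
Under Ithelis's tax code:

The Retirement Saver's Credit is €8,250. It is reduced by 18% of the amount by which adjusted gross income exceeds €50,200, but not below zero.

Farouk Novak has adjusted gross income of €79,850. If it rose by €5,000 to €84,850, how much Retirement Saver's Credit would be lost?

At €79,850 — 18% of the €29,650 excess over €50,200 is €5,337; credit = €8,250 − €5,337 = €2,913.
At €84,850 — 18% of the €34,650 excess over €50,200 is €6,237; credit = €8,250 − €6,237 = €2,013.
Lost: €2,913 − €2,013 = €900.

€900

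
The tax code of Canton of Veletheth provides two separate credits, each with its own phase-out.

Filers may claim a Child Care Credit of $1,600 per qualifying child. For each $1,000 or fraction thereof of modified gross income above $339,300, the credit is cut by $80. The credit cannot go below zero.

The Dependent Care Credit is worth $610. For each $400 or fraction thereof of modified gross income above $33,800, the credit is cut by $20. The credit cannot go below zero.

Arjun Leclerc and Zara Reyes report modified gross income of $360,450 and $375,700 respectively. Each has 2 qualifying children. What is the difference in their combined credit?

$1,200

Arjun ($360,450): Child Care Credit: base = 2 × $1,600 = $3,200. income exceeds $339,300 by $21,150, which is 22 full-or-partial $1,000 increments; reduction = 22 × $80 = $1,760, leaving $1,440. Dependent Care Credit: income exceeds $33,800 by $326,650 → 817 increments × $20 = $16,340 ≥ base, so the credit is $0. total $1,440 + $0 = $1,440
Zara ($375,700): Child Care Credit: base = 2 × $1,600 = $3,200. income exceeds $339,300 by $36,400, which is 37 full-or-partial $1,000 increments; reduction = 37 × $80 = $2,960, leaving $240. Dependent Care Credit: income exceeds $33,800 by $341,900 → 855 increments × $20 = $17,100 ≥ base, so the credit is $0. total $240 + $0 = $240
Difference: |$1,440 − $240| = $1,200.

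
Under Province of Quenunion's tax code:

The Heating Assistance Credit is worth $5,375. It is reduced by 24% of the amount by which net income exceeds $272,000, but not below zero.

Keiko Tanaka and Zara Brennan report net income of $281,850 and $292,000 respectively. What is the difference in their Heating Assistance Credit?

$2,436

Keiko ($281,850): Heating Assistance Credit: 24% of the $9,850 excess over $272,000 is $2,364; credit = $5,375 − $2,364 = $3,011.
Zara ($292,000): Heating Assistance Credit: 24% of the $20,000 excess over $272,000 is $4,800; credit = $5,375 − $4,800 = $575.
Difference: |$3,011 − $575| = $2,436.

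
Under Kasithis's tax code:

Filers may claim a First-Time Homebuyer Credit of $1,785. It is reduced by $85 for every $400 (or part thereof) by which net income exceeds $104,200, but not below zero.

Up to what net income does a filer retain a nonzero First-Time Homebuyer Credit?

$112,200

After 20 increments the reduction is 20 × $85 = $1,700, leaving $85; one more increment wipes it out. Increment 20 ends at excess 20 × $400 = $8,000, so the highest qualifying income is $104,200 + $8,000 = $112,200.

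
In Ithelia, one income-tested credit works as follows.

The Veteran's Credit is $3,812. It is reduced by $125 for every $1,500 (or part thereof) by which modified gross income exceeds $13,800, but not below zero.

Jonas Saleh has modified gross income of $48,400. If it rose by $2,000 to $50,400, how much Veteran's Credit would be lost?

$125

At $48,400 — income exceeds $13,800 by $34,600, which is 24 full-or-partial $1,500 increments; reduction = 24 × $125 = $3,000, leaving $812.
At $50,400 — income exceeds $13,800 by $36,600, which is 25 full-or-partial $1,500 increments; reduction = 25 × $125 = $3,125, leaving $687.
Lost: $812 − $687 = $125.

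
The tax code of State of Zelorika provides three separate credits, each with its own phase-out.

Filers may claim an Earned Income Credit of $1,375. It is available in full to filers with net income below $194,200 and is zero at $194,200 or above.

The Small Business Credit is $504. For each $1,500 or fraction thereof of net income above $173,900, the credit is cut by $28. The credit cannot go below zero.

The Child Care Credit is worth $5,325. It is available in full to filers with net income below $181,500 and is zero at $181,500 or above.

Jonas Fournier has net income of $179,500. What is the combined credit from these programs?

Earned Income Credit: $179,500 is below the $194,200 cutoff, so the full $1,375 applies.
Small Business Credit: income exceeds $173,900 by $5,600, which is 4 full-or-partial $1,500 increments; reduction = 4 × $28 = $112, leaving $392.
Child Care Credit: $179,500 is below the $181,500 cutoff, so the full $5,325 applies.
Total: $1,375 + $392 + $5,325 = $7,092.

$7,092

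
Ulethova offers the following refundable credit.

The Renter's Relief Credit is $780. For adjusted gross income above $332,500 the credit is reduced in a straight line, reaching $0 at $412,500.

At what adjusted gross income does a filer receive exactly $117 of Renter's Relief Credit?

$400,500

$117 is 117/780 of the full $780, so 663/780 of the $80,000 range has been used: income = $332,500 + $80,000 × 663/780 = $400,500.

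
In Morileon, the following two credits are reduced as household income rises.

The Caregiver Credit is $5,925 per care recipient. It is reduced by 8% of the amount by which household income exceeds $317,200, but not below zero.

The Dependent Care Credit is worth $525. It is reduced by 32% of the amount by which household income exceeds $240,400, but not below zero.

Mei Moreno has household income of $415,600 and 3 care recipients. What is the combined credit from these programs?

$9,903

Caregiver Credit: base = 3 × $5,925 = $17,775. 8% of the $98,400 excess over $317,200 is $7,872; credit = $17,775 − $7,872 = $9,903.
Dependent Care Credit: 32% of the $175,200 excess over $240,400 is $56,064 ≥ base, so the credit is $0.
Total: $9,903 + $0 = $9,903.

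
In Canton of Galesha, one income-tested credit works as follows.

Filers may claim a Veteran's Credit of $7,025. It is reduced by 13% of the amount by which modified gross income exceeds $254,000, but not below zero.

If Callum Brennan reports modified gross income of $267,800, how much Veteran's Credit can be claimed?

$5,231

Veteran's Credit: 13% of the $13,800 excess over $254,000 is $1,794; credit = $7,025 − $1,794 = $5,231.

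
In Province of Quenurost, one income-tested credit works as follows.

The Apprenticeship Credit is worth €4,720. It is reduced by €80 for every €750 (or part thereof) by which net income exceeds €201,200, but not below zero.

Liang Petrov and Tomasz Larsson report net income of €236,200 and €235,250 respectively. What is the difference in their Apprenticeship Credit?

€80

Liang (€236,200): Apprenticeship Credit: income exceeds €201,200 by €35,000, which is 47 full-or-partial €750 increments; reduction = 47 × €80 = €3,760, leaving €960.
Tomasz (€235,250): Apprenticeship Credit: income exceeds €201,200 by €34,050, which is 46 full-or-partial €750 increments; reduction = 46 × €80 = €3,680, leaving €1,040.
Difference: |€960 − €1,040| = €80.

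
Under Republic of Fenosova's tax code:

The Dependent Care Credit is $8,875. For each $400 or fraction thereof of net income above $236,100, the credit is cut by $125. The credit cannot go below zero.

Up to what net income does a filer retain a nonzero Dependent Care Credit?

$264,100

After 70 increments the reduction is 70 × $125 = $8,750, leaving $125; one more increment wipes it out. Increment 70 ends at excess 70 × $400 = $28,000, so the highest qualifying income is $236,100 + $28,000 = $264,100.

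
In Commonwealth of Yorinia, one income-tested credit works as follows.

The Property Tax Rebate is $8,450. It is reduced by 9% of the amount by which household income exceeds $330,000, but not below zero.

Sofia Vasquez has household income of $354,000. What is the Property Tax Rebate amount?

$6,290

Property Tax Rebate: 9% of the $24,000 excess over $330,000 is $2,160; credit = $8,450 − $2,160 = $6,290.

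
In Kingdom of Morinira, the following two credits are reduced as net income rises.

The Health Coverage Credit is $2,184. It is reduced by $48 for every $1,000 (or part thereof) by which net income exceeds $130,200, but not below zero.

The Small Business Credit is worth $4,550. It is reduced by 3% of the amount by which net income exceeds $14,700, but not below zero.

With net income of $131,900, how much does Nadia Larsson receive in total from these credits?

$3,122

Health Coverage Credit: income exceeds $130,200 by $1,700, which is 2 full-or-partial $1,000 increments; reduction = 2 × $48 = $96, leaving $2,088.
Small Business Credit: 3% of the $117,200 excess over $14,700 is $3,516; credit = $4,550 − $3,516 = $1,034.
Total: $2,088 + $1,034 = $3,122.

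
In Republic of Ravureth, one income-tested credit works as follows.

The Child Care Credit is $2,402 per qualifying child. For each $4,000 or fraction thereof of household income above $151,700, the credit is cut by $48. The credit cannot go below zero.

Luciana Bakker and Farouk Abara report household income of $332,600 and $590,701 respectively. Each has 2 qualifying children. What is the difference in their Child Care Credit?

Luciana ($332,600): Child Care Credit: base = 2 × $2,402 = $4,804. income exceeds $151,700 by $180,900, which is 46 full-or-partial $4,000 increments; reduction = 46 × $48 = $2,208, leaving $2,596.
Farouk ($590,701): Child Care Credit: base = 2 × $2,402 = $4,804. income exceeds $151,700 by $439,001 → 110 increments × $48 = $5,280 ≥ base, so the credit is $0.
Difference: |$2,596 − $0| = $2,596.

$2,596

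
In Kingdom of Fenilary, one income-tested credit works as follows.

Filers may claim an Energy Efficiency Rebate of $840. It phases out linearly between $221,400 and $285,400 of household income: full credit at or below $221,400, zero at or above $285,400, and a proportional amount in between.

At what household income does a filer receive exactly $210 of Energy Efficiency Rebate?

$210 is 210/840 of the full $840, so 630/840 of the $64,000 range has been used: income = $221,400 + $64,000 × 630/840 = $269,400.

$269,400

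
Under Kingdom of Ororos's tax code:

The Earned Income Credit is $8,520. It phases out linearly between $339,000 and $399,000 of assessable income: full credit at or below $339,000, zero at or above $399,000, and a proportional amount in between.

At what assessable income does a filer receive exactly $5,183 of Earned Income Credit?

$5,183 is 5,183/8,520 of the full $8,520, so 3,337/8,520 of the $60,000 range has been used: income = $339,000 + $60,000 × 3,337/8,520 = $362,500.

$362,500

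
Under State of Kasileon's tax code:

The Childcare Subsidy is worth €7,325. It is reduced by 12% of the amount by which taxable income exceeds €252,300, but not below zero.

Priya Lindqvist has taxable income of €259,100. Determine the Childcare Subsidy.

€6,509

Childcare Subsidy: 12% of the €6,800 excess over €252,300 is €816; credit = €7,325 − €816 = €6,509.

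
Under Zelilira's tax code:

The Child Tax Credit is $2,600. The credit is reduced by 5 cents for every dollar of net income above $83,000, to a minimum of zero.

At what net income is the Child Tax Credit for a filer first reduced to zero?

$135,000

The credit falls by 5% of each dollar above $83,000, so it reaches zero when the excess is $2,600 / 5% = $52,000: income = $83,000 + $52,000 = $135,000.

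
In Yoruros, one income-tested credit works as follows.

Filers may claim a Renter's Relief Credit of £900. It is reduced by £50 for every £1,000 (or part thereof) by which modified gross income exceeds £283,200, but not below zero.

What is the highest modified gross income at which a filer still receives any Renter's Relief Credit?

£300,200

After 17 increments the reduction is 17 × £50 = £850, leaving £50; one more increment wipes it out. Increment 17 ends at excess 17 × £1,000 = £17,000, so the highest qualifying income is £283,200 + £17,000 = £300,200.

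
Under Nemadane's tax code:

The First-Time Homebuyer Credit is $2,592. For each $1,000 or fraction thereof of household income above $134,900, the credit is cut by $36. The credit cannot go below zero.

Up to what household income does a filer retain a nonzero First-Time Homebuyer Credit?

After 71 increments the reduction is 71 × $36 = $2,556, leaving $36; one more increment wipes it out. Increment 71 ends at excess 71 × $1,000 = $71,000, so the highest qualifying income is $134,900 + $71,000 = $205,900.

$205,900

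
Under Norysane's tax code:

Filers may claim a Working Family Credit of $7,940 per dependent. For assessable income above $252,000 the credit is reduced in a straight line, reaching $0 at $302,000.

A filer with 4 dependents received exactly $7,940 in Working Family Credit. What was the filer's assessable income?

Full credit = 4 × $7,940 = $31,760.
$7,940 is 7,940/31,760 of the full $31,760, so 23,820/31,760 of the $50,000 range has been used: income = $252,000 + $50,000 × 23,820/31,760 = $289,500.

$289,500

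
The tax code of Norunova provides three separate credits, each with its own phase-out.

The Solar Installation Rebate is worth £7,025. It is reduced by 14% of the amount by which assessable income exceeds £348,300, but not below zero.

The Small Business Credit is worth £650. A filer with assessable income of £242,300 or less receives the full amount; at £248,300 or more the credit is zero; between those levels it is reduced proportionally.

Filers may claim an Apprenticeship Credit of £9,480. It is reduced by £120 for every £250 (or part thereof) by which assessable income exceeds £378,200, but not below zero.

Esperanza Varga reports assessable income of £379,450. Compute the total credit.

£11,544

Solar Installation Rebate: 14% of the £31,150 excess over £348,300 is £4,361; credit = £7,025 − £4,361 = £2,664.
Small Business Credit: £379,450 is at or above £248,300, so the credit is £0.
Apprenticeship Credit: income exceeds £378,200 by £1,250, which is 5 full-or-partial £250 increments; reduction = 5 × £120 = £600, leaving £8,880.
Total: £2,664 + £0 + £8,880 = £11,544.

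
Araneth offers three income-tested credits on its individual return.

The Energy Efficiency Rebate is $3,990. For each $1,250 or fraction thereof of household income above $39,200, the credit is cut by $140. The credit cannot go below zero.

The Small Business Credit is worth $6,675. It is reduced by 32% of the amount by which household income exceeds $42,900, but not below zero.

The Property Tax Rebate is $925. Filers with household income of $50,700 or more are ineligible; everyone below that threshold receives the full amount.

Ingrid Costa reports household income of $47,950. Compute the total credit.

$8,994

Energy Efficiency Rebate: income exceeds $39,200 by $8,750, which is 7 full-or-partial $1,250 increments; reduction = 7 × $140 = $980, leaving $3,010.
Small Business Credit: 32% of the $5,050 excess over $42,900 is $1,616; credit = $6,675 − $1,616 = $5,059.
Property Tax Rebate: $47,950 is below the $50,700 cutoff, so the full $925 applies.
Total: $3,010 + $5,059 + $925 = $8,994.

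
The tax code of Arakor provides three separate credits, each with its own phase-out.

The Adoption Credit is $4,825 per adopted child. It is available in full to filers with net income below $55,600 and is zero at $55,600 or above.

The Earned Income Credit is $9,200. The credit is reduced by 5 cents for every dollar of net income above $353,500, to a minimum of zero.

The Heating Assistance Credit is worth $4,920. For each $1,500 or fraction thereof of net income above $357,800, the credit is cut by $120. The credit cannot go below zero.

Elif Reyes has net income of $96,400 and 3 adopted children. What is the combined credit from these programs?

Adoption Credit: base = 3 × $4,825 = $14,475. $96,400 meets or exceeds the $55,600 cutoff, so the credit is $0.
Earned Income Credit: $96,400 is at or below the $353,500 threshold, so the full $9,200 applies.
Heating Assistance Credit: $96,400 is at or below the $357,800 threshold, so the full $4,920 applies.
Total: $0 + $9,200 + $4,920 = $14,120.

$14,120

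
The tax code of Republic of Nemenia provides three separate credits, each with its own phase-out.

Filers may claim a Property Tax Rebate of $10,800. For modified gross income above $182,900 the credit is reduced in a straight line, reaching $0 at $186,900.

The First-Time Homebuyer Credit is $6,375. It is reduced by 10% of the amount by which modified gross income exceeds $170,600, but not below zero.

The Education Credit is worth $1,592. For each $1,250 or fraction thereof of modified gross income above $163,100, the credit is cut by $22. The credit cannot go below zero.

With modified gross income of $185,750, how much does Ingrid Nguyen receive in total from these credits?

Property Tax Rebate: $185,750 is $2,850 into a $4,000 phase-out range, leaving 1,150/4,000 of the credit: $10,800 × 1,150/4,000 = $3,105.
First-Time Homebuyer Credit: 10% of the $15,150 excess over $170,600 is $1,515; credit = $6,375 − $1,515 = $4,860.
Education Credit: income exceeds $163,100 by $22,650, which is 19 full-or-partial $1,250 increments; reduction = 19 × $22 = $418, leaving $1,174.
Total: $3,105 + $4,860 + $1,174 = $9,139.

$9,139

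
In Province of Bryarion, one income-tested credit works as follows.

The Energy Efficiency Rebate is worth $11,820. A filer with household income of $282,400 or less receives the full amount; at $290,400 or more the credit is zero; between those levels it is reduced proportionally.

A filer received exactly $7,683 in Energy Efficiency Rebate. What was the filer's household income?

$7,683 is 7,683/11,820 of the full $11,820, so 4,137/11,820 of the $8,000 range has been used: income = $282,400 + $8,000 × 4,137/11,820 = $285,200.

$285,200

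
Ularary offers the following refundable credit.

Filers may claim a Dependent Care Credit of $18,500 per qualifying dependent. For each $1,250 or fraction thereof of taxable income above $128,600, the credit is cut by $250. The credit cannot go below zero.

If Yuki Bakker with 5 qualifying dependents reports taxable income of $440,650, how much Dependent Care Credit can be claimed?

Dependent Care Credit: base = 5 × $18,500 = $92,500. income exceeds $128,600 by $312,050, which is 250 full-or-partial $1,250 increments; reduction = 250 × $250 = $62,500, leaving $30,000.

$30,000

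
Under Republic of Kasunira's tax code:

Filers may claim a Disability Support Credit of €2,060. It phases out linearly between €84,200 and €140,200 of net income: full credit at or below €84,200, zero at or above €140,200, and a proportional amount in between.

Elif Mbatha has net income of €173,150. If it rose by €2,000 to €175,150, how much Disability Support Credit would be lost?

At €173,150 — €173,150 is at or above €140,200, so the credit is €0.
At €175,150 — €175,150 is at or above €140,200, so the credit is €0.
Lost: €0 − €0 = €0.

€0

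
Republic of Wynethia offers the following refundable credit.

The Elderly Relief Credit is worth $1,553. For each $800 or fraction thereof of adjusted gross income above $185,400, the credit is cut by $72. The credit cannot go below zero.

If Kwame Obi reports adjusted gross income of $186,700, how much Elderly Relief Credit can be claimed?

Elderly Relief Credit: income exceeds $185,400 by $1,300, which is 2 full-or-partial $800 increments; reduction = 2 × $72 = $144, leaving $1,409.

$1,409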